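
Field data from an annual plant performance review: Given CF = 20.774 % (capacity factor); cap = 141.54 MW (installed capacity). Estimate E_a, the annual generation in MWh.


E_a = CF / 100 * cap * 8760
E_a = 20.774 / 100 * 141.54 * 8760
E_a = 2.5757e+05 MWh


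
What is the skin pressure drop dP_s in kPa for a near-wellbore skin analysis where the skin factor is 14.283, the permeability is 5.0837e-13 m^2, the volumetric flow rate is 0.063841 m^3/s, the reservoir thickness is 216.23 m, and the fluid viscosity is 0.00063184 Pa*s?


dP_s = S * q * mu / (2*pi*k*hr) / 1000
dP_s = 14.283 * 0.063841 * 0.00063184 / (2*pi*5.0837e-13*216.23) / 1000
dP_s = 834.16 kPa


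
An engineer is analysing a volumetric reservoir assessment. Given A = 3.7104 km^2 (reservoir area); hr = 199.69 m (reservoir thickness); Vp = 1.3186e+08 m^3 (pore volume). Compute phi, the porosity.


phi = Vp / (A * 1e6 * hr)
phi = 1.3186e+08 / (3.7104 * 1e6 * 199.69)
phi = 0.17797


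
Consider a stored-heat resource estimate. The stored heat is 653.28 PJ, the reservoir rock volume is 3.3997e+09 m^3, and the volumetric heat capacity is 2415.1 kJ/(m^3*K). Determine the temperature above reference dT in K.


dT = Q_s * 1e12 / (Vr * rhoc)
dT = 653.28 * 1e12 / (3.3997e+09 * 2415.1)
dT = 79.565 K


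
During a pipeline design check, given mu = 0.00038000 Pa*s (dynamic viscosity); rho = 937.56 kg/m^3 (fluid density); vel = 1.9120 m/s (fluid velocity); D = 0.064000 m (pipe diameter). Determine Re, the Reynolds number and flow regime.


Step 1: Re = rho*vel*D/mu = 937.56*1.912*0.064/0.00038 = 3.0191e+05
Step 2: Re = 3.0191e+05 > 4000, so flow is turbulent.
Re = 3.0191e+05 (turbulent)


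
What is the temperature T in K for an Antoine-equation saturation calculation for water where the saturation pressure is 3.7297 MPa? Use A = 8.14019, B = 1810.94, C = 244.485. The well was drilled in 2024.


T = B / (A - log10(P_sat * 760 / 0.101325)) - C
T = 1810.94 / (8.14019 - log10(3.7297 * 760 / 0.101325)) - 244.485
T = 245.8303 deg C
Convert to K: 245.8303 + 273.15 = 518.98 K
T = 518.98 K


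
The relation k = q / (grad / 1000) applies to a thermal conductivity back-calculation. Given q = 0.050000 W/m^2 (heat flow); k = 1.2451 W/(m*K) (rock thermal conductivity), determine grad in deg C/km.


grad = q / k * 1000
grad = 0.050000 / 1.2451 * 1000
grad = 40.157 deg C/km


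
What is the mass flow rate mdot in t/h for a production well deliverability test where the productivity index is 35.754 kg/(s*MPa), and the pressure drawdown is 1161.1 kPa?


mdot = PI * dP / 1000
mdot = 35.754 * 1161.1 / 1000
mdot = 41.51397 kg/s
Convert: 41.51397 kg/s * 3.6 = 149.45 t/h
mdot = 149.45 t/h


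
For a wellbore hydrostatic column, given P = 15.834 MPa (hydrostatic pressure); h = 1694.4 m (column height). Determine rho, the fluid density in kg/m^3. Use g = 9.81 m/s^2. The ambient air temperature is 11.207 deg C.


rho = P * 1e6 / (g * h)
rho = 15.834 * 1e6 / (9.81 * 1694.4)
rho = 952.59 kg/m^3


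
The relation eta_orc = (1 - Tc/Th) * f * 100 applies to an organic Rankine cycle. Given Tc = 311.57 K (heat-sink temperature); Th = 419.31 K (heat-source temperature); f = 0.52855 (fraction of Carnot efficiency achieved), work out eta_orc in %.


eta_orc = (1 - Tc/Th) * f * 100
eta_orc = (1 - 311.57/419.31) * 0.52855 * 100
eta_orc = 13.581 %


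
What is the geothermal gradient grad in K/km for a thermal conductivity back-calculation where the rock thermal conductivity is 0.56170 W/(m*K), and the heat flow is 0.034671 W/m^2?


grad = q / k * 1000
grad = 0.034671 / 0.56170 * 1000
grad = 61.72512 deg C/km
Convert: 61.72512 deg C/km * 1.0 = 61.725 K/km
grad = 61.725 K/km


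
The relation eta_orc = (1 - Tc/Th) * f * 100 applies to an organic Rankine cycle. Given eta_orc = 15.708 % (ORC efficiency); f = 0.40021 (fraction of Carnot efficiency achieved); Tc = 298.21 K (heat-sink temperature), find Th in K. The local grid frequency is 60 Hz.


Th = Tc / (1 - (eta_orc/100)/f)
Th = 298.21 / (1 - (15.708/100)/0.40021)
Th = 490.88 K


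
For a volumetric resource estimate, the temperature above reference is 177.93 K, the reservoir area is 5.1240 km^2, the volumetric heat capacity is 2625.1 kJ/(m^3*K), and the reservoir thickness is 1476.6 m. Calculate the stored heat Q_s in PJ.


Step 1: Vr = A*1e6*hr = 5.124*1e6*1476.6 = 7.566098e+09 m^3
Step 2: Q_s = Vr*rhoc*dT/1e12 = 7.566098e+09*2625.1*177.93/1e12 = 3534.0 PJ
Q_s = 3534.0 PJ


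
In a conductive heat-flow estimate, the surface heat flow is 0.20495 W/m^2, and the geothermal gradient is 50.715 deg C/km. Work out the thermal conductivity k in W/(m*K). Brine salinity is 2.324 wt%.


k = q * 1000 / grad
k = 0.20495 * 1000 / 50.715
k = 4.0412 W/(m*K)


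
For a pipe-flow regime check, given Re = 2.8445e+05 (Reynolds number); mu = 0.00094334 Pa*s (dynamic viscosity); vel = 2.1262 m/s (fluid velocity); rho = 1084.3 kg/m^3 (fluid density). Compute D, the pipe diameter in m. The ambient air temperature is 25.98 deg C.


D = Re * mu / (rho * vel)
D = 2.8445e+05 * 0.00094334 / (1084.3 * 2.1262)
D = 0.11639 m


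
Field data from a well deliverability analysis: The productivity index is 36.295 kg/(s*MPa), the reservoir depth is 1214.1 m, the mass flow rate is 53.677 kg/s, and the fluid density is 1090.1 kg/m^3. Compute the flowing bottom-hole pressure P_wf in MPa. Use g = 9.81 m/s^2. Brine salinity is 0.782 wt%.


Step 1: P_i = rho*g*h/1e6 = 1090.1*9.81*1214.1/1e6 = 12.98344 MPa
Step 2: P_wf = P_i - mdot/PI = 12.98344 - 53.677/36.295 = 11.505 MPa
P_wf = 11.505 MPa


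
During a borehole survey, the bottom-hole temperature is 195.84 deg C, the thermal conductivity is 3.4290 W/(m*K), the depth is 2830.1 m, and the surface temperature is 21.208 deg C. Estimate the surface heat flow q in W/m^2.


Step 1: grad = (T_d - T_surf)/d * 1000 = (195.84 - 21.208)/2830.1 * 1000 = 61.70524 deg C/km
Step 2: q = k * grad / 1000 = 3.429 * 61.70524 / 1000 = 0.21159 W/m^2
q = 0.21159 W/m^2


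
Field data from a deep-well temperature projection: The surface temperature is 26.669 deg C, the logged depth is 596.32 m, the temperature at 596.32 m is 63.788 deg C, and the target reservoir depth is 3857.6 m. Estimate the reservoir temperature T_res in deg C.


Step 1: grad = (T_d1 - T_surf)/d1 * 1000 = (63.788 - 26.669)/596.32 * 1000 = 62.24678 deg C/km
Step 2: T_res = T_surf + grad*d2/1000 = 26.669 + 62.24678*3857.6/1000 = 266.79 deg C
T_res = 266.79 deg C


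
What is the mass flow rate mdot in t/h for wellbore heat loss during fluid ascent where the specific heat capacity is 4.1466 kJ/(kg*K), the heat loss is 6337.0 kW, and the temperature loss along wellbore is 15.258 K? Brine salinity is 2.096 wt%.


mdot = Q_loss / (cp * dT)
mdot = 6337.0 / (4.1466 * 15.258)
mdot = 100.1599 kg/s
Convert: 100.1599 kg/s * 3.6 = 360.58 t/h
mdot = 360.58 t/h


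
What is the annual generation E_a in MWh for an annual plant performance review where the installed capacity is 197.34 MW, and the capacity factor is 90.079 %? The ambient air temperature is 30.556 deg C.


E_a = CF / 100 * cap * 8760
E_a = 90.079 / 100 * 197.34 * 8760
E_a = 1.5572e+06 MWh


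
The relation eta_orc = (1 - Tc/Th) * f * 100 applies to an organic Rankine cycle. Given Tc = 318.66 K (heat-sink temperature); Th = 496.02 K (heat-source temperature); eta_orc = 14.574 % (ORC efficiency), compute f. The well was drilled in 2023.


f = (eta_orc/100) / (1 - Tc/Th)
f = (14.574/100) / (1 - 318.66/496.02)
f = 0.40759


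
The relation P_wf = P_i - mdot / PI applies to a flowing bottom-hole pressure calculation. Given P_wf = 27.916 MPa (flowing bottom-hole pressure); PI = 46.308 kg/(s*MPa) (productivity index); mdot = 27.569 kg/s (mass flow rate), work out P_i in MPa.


P_i = P_wf + mdot / PI
P_i = 27.916 + 27.569 / 46.308
P_i = 28.511 MPa


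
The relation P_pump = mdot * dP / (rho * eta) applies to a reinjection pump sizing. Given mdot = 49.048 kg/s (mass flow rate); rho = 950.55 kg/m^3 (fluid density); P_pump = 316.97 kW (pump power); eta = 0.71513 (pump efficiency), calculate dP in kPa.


dP = P_pump * rho * eta / mdot
dP = 316.97 * 950.55 * 0.71513 / 49.048
dP = 4393.0 kPa


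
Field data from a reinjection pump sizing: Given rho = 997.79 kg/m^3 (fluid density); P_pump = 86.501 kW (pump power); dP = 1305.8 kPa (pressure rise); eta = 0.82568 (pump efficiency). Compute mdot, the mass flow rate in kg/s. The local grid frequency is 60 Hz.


mdot = P_pump * rho * eta / dP
mdot = 86.501 * 997.79 * 0.82568 / 1305.8
mdot = 54.575 kg/s


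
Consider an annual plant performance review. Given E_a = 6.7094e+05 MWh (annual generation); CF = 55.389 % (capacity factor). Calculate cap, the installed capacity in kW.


cap = E_a / (CF/100 * 8760)
cap = 6.7094e+05 / (55.389/100 * 8760)
cap = 138.2789 MW
Convert: 138.2789 MW * 1000.0 = 1.3828e+05 kW
cap = 1.3828e+05 kW


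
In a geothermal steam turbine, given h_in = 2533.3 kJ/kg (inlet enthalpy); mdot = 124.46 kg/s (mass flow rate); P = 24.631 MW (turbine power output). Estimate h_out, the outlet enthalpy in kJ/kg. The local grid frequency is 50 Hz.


h_out = h_in - P * 1000 / mdot
h_out = 2533.3 - 24.631 * 1000 / 124.46
h_out = 2335.4 kJ/kg


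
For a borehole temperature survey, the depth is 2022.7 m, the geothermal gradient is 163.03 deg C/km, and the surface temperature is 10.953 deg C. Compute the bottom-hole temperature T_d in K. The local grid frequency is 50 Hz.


T_d = T_surf + grad * d / 1000
T_d = 10.953 + 163.03 * 2022.7 / 1000
T_d = 340.7138 deg C
Convert to K: 340.7138 + 273.15 = 613.86 K
T_d = 613.86 K


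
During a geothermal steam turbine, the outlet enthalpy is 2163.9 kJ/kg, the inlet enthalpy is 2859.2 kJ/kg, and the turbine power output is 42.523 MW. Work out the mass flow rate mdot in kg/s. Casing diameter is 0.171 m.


mdot = P * 1000 / (h_in - h_out)
mdot = 42.523 * 1000 / (2859.2 - 2163.9)
mdot = 61.158 kg/s


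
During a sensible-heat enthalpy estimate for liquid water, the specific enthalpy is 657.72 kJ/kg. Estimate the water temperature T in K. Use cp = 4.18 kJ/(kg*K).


T = h / cp
T = 657.72 / 4.18
T = 157.3493 deg C
Convert to K: 157.3493 + 273.15 = 430.50 K
T = 430.50 K


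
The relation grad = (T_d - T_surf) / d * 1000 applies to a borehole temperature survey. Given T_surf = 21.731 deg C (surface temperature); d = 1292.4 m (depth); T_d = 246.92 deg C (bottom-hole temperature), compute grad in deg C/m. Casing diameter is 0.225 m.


grad = (T_d - T_surf) / d * 1000
grad = (246.92 - 21.731) / 1292.4 * 1000
grad = 174.2409 deg C/km
Convert: 174.2409 deg C/km * 0.001 = 0.17424 deg C/m
grad = 0.17424 deg C/m


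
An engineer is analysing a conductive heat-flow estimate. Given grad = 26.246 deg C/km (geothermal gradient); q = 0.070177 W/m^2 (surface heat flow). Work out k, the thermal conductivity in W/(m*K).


k = q * 1000 / grad
k = 0.070177 * 1000 / 26.246
k = 2.6738 W/(m*K)


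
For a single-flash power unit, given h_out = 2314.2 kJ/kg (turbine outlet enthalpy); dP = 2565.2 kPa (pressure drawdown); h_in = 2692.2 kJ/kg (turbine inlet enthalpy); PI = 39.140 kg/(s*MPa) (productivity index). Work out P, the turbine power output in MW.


Step 1: mdot = PI * dP / 1000 = 39.14 * 2565.2 / 1000 = 100.4019 kg/s
Step 2: P = mdot*(h_in - h_out)/1000 = 100.4019*(2692.2 - 2314.2)/1000 = 37.952 MW
P = 37.952 MW


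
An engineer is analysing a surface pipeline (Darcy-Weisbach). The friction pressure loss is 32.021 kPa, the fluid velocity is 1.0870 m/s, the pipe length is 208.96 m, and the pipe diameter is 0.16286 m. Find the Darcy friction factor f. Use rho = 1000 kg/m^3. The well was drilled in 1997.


f = dP*1000 / ((L/D)*(rho*vel^2/2))
f = 32.021*1000 / ((208.96/0.16286)*(1000*1.0870^2/2))
f = 0.042243


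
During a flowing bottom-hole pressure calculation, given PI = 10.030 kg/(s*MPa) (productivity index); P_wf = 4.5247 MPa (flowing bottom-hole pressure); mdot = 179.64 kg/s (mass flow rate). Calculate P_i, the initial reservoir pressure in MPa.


P_i = P_wf + mdot / PI
P_i = 4.5247 + 179.64 / 10.030
P_i = 22.435 MPa


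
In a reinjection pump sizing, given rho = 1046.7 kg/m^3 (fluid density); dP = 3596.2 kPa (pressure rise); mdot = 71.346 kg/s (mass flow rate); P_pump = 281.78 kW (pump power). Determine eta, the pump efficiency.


eta = mdot * dP / (rho * P_pump)
eta = 71.346 * 3596.2 / (1046.7 * 281.78)
eta = 0.86992


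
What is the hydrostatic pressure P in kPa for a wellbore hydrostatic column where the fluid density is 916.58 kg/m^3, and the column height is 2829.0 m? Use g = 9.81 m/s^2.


P = rho * g * h / 1e6
P = 916.58 * 9.81 * 2829.0 / 1e6
P = 25.43738 MPa
Convert: 25.43738 MPa * 1000.0 = 25437 kPa
P = 25437 kPa


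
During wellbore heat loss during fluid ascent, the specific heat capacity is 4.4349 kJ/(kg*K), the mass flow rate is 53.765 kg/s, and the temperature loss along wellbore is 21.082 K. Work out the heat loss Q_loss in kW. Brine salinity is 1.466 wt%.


Q_loss = mdot * cp * dT
Q_loss = 53.765 * 4.4349 * 21.082
Q_loss = 5026.8 kW


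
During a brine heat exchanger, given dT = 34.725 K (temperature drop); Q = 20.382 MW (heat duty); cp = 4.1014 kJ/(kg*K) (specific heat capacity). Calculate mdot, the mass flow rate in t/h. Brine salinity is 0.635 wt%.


mdot = Q * 1000 / (cp * dT)
mdot = 20.382 * 1000 / (4.1014 * 34.725)
mdot = 143.1108 kg/s
Convert: 143.1108 kg/s * 3.6 = 515.20 t/h
mdot = 515.20 t/h


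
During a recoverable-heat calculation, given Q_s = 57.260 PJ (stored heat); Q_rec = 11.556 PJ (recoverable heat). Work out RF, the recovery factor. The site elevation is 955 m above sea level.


RF = Q_rec / Q_s
RF = 11.556 / 57.260
RF = 0.20182


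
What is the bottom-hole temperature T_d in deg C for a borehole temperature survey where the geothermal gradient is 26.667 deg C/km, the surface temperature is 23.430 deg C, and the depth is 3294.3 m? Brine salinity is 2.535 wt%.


T_d = T_surf + grad * d / 1000
T_d = 23.430 + 26.667 * 3294.3 / 1000
T_d = 111.28 deg C


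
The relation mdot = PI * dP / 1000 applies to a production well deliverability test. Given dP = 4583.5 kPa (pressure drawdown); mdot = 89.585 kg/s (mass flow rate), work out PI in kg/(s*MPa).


PI = mdot * 1000 / dP
PI = 89.585 * 1000 / 4583.5
PI = 19.545 kg/(s*MPa)


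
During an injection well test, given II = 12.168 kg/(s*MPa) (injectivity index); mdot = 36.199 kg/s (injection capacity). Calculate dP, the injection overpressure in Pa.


dP = mdot * 1000 / II
dP = 36.199 * 1000 / 12.168
dP = 2974.934 kPa
Convert: 2974.934 kPa * 1000.0 = 2.9749e+06 Pa
dP = 2.9749e+06 Pa


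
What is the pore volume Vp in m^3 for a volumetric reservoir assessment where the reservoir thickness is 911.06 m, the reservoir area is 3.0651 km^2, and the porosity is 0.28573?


Vp = A * 1e6 * hr * phi
Vp = 3.0651 * 1e6 * 911.06 * 0.28573
Vp = 7.9790e+08 m^3


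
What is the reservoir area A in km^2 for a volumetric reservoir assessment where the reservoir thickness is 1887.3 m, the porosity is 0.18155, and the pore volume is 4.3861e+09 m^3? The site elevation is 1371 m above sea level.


A = Vp / (1e6 * hr * phi)
A = 4.3861e+09 / (1e6 * 1887.3 * 0.18155)
A = 12.801 km^2


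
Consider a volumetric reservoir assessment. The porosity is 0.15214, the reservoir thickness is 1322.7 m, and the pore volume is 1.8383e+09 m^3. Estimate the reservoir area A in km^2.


A = Vp / (1e6 * hr * phi)
A = 1.8383e+09 / (1e6 * 1322.7 * 0.15214)
A = 9.1351 km^2


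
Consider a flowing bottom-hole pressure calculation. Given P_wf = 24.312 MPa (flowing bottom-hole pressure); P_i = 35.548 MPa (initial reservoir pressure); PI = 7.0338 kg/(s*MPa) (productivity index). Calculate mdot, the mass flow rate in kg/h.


mdot = (P_i - P_wf) * PI
mdot = (35.548 - 24.312) * 7.0338
mdot = 79.03178 kg/s
Convert: 79.03178 kg/s * 3600.0 = 2.8451e+05 kg/h
mdot = 2.8451e+05 kg/h


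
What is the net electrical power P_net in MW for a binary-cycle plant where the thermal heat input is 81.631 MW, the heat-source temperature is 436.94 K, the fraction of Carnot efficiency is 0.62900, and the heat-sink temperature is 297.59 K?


Step 1: eta = (1 - Tc/Th)*f = (1 - 297.59/436.94)*0.629 = 0.2006023
Step 2: P_net = eta * Q_in = 0.2006023 * 81.631 = 16.375 MW
P_net = 16.375 MW


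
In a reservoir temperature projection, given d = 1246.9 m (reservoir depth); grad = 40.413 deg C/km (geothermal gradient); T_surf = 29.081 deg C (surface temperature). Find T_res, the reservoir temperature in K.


T_res = T_surf + grad * d / 1000
T_res = 29.081 + 40.413 * 1246.9 / 1000
T_res = 79.47197 deg C
Convert to K: 79.47197 + 273.15 = 352.62 K
T_res = 352.62 K


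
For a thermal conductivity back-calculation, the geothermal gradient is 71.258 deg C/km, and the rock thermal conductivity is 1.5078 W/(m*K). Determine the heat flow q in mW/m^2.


q = k * grad / 1000
q = 1.5078 * 71.258 / 1000
q = 0.1074428 W/m^2
Convert: 0.1074428 W/m^2 * 1000.0 = 107.44 mW/m^2
q = 107.44 mW/m^2


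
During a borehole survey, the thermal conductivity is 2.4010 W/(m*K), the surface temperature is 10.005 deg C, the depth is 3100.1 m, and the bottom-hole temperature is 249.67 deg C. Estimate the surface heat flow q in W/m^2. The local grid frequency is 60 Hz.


Step 1: grad = (T_d - T_surf)/d * 1000 = (249.67 - 10.005)/3100.1 * 1000 = 77.30880 deg C/km
Step 2: q = k * grad / 1000 = 2.401 * 77.30880 / 1000 = 0.18562 W/m^2
q = 0.18562 W/m^2


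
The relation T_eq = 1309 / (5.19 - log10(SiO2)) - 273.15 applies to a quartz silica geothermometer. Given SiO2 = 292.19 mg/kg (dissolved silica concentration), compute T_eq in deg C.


T_eq = 1309 / (5.19 - log10(SiO2)) - 273.15
T_eq = 1309 / (5.19 - log10(292.19)) - 273.15
T_eq = 207.33 deg C


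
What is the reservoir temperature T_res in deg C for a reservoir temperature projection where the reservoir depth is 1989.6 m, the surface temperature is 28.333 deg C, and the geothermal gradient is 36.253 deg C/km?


T_res = T_surf + grad * d / 1000
T_res = 28.333 + 36.253 * 1989.6 / 1000
T_res = 100.46 deg C


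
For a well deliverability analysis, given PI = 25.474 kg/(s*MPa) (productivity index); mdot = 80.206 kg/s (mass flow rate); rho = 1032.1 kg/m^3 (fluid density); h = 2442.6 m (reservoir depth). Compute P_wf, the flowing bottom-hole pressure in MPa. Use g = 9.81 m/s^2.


Step 1: P_i = rho*g*h/1e6 = 1032.1*9.81*2442.6/1e6 = 24.73108 MPa
Step 2: P_wf = P_i - mdot/PI = 24.73108 - 80.206/25.474 = 21.583 MPa
P_wf = 21.583 MPa


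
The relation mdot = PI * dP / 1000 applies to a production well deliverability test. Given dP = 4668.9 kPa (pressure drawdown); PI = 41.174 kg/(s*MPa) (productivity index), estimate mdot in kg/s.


mdot = PI * dP / 1000
mdot = 41.174 * 4668.9 / 1000
mdot = 192.24 kg/s


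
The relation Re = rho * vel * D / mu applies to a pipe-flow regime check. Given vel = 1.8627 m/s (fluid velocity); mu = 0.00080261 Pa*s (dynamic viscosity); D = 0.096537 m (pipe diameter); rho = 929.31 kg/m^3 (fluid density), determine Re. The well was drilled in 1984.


Re = rho * vel * D / mu
Re = 929.31 * 1.8627 * 0.096537 / 0.00080261
Re = 2.0821e+05


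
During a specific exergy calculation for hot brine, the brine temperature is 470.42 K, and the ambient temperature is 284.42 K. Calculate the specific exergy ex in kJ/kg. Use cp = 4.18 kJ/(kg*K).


ex = cp * ((T_b - T_0) - T_0 * ln(T_b/T_0))
ex = 4.18 * ((470.42 - 284.42) - 284.42 * ln(470.42/284.42))
ex = 179.27 kJ/kg


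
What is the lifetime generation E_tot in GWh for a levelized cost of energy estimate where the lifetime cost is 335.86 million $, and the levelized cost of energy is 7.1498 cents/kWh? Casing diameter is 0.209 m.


E_tot = C_tot / LCOE * 100
E_tot = 335.86 / 7.1498 * 100
E_tot = 4697.5 GWh


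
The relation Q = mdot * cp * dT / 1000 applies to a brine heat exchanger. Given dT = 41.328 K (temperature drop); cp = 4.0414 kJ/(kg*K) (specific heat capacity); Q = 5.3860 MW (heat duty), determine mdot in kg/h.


mdot = Q * 1000 / (cp * dT)
mdot = 5.3860 * 1000 / (4.0414 * 41.328)
mdot = 32.24706 kg/s
Convert: 32.24706 kg/s * 3600.0 = 1.1609e+05 kg/h
mdot = 1.1609e+05 kg/h


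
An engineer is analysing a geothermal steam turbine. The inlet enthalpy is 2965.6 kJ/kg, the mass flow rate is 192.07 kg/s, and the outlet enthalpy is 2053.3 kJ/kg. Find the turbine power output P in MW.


P = mdot * (h_in - h_out) / 1000
P = 192.07 * (2965.6 - 2053.3) / 1000
P = 175.23 MW


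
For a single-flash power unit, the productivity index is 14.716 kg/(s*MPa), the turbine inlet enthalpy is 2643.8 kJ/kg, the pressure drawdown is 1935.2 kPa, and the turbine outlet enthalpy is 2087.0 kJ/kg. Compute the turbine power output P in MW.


Step 1: mdot = PI * dP / 1000 = 14.716 * 1935.2 / 1000 = 28.47840 kg/s
Step 2: P = mdot*(h_in - h_out)/1000 = 28.47840*(2643.8 - 2087.0)/1000 = 15.857 MW
P = 15.857 MW


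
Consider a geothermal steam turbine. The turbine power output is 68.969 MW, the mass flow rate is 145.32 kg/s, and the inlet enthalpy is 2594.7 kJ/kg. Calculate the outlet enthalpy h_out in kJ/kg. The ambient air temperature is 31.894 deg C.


h_out = h_in - P * 1000 / mdot
h_out = 2594.7 - 68.969 * 1000 / 145.32
h_out = 2120.1 kJ/kg


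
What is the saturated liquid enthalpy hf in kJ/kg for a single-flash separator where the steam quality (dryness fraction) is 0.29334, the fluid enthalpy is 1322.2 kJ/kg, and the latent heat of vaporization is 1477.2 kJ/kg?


hf = h - x * hfg
hf = 1322.2 - 0.29334 * 1477.2
hf = 888.88 kJ/kg


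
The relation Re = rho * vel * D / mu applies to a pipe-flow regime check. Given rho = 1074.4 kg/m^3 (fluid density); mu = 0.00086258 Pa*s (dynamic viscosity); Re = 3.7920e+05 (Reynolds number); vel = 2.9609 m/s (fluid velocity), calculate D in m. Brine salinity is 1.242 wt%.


D = Re * mu / (rho * vel)
D = 3.7920e+05 * 0.00086258 / (1074.4 * 2.9609)
D = 0.10282 m


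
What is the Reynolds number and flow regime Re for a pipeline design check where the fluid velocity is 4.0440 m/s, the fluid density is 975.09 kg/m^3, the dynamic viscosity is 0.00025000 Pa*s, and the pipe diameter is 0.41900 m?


Step 1: Re = rho*vel*D/mu = 975.09*4.044*0.419/0.00025 = 6.6089e+06
Step 2: Re = 6.6089e+06 > 4000, so flow is turbulent.
Re = 6.6089e+06 (turbulent)


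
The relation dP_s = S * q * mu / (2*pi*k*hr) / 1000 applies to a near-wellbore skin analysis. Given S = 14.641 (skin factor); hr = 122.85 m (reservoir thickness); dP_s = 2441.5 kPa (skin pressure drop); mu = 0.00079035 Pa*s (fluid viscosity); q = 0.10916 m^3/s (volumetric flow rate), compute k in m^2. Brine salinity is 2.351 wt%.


k = S*q*mu / (2*pi*dP_s*1000*hr)
k = 14.641*0.10916*0.00079035 / (2*pi*2441.5*1000*122.85)
k = 6.7026e-13 m^2


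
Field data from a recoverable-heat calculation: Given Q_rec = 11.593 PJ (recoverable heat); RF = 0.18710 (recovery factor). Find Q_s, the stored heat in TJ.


Q_s = Q_rec / RF
Q_s = 11.593 / 0.18710
Q_s = 61.96152 PJ
Convert: 61.96152 PJ * 1000.0 = 61962 TJ
Q_s = 61962 TJ


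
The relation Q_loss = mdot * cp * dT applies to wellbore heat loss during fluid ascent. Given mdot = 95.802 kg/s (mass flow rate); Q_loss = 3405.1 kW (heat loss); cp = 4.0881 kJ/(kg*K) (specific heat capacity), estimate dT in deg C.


dT = Q_loss / (mdot * cp)
dT = 3405.1 / (95.802 * 4.0881)
dT = 8.694283 K
Convert (temperature difference, 1 K = 1 deg C): 8.694283 K = 8.694283 deg C
dT = 8.6943 deg C


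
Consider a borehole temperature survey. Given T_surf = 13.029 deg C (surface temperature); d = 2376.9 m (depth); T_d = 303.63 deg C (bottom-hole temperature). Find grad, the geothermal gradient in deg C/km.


grad = (T_d - T_surf) / d * 1000
grad = (303.63 - 13.029) / 2376.9 * 1000
grad = 122.26 deg C/km


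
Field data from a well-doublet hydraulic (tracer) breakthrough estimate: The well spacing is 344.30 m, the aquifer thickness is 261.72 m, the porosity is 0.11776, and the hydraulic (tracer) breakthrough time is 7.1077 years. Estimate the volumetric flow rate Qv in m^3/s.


Qv = pi*hr*phi*L^2 / (3*t_bt*365.25*86400)
Qv = pi*261.72*0.11776*344.30^2 / (3*7.1077*365.25*86400)
Qv = 0.017057 m^3/s


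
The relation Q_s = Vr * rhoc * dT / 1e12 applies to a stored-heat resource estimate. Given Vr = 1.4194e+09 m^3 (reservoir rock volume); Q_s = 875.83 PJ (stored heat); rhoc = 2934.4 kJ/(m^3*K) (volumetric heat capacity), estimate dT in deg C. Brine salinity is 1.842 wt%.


dT = Q_s * 1e12 / (Vr * rhoc)
dT = 875.83 * 1e12 / (1.4194e+09 * 2934.4)
dT = 210.2789 K
Convert (temperature difference, 1 K = 1 deg C): 210.2789 K = 210.2789 deg C
dT = 210.28 deg C


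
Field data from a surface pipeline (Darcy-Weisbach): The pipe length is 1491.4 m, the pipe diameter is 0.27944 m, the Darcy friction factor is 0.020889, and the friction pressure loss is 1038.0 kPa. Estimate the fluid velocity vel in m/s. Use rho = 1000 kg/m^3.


vel = sqrt(dP*1000*2*D / (f*L*rho))
vel = sqrt(1038.0*1000*2*0.27944 / (0.020889*1491.4*1000))
vel = 4.3152 m/s


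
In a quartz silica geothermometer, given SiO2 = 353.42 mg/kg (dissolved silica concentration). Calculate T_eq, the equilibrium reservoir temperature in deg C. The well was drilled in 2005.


T_eq = 1309 / (5.19 - log10(SiO2)) - 273.15
T_eq = 1309 / (5.19 - log10(353.42)) - 273.15
T_eq = 222.36 deg C


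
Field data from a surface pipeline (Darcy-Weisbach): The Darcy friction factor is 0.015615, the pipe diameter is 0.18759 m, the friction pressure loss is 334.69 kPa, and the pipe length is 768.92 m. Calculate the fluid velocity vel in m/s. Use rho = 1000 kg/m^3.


vel = sqrt(dP*1000*2*D / (f*L*rho))
vel = sqrt(334.69*1000*2*0.18759 / (0.015615*768.92*1000))
vel = 3.2339 m/s


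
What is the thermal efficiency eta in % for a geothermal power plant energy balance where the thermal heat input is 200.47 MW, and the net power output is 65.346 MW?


eta = W_net / Q_in * 100
eta = 65.346 / 200.47 * 100
eta = 32.596 %


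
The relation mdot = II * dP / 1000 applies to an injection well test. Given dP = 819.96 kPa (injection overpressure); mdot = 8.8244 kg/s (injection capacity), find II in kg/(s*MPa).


II = mdot * 1000 / dP
II = 8.8244 * 1000 / 819.96
II = 10.762 kg/(s*MPa)


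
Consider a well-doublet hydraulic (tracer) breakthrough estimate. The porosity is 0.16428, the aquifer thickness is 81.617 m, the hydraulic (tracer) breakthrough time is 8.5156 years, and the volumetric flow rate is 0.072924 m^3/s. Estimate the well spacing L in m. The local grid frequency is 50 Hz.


L = sqrt(t_bt*365.25*86400*3*Qv / (pi*hr*phi))
L = sqrt(8.5156*365.25*86400*3*0.072924 / (pi*81.617*0.16428))
L = 1181.4 m


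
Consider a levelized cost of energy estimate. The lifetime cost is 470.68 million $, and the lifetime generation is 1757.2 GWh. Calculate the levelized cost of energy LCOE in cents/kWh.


LCOE = C_tot / E_tot * 100
LCOE = 470.68 / 1757.2 * 100
LCOE = 26.786 cents/kWh


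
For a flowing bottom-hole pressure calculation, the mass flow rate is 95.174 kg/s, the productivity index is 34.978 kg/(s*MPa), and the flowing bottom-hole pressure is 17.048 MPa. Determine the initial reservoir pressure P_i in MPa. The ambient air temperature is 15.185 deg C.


P_i = P_wf + mdot / PI
P_i = 17.048 + 95.174 / 34.978
P_i = 19.769 MPa


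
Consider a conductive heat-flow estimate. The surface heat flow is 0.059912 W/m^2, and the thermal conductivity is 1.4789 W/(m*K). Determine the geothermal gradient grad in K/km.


grad = q * 1000 / k
grad = 0.059912 * 1000 / 1.4789
grad = 40.51119 deg C/km
Convert: 40.51119 deg C/km * 1.0 = 40.511 K/km
grad = 40.511 K/km


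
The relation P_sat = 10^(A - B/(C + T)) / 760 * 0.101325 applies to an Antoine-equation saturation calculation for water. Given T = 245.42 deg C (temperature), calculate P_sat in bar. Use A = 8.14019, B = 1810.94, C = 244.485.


P_sat = 10^(A - B/(C + T)) / 760 * 0.101325
P_sat = 10^(8.14019 - 1810.94/(244.485 + 245.42)) / 760 * 0.101325
P_sat = 3.703228 MPa
Convert: 3.703228 MPa * 10.0 = 37.032 bar
P_sat = 37.032 bar


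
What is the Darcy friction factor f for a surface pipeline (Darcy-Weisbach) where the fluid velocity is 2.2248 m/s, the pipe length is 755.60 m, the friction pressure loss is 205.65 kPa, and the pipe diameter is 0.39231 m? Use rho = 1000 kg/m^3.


f = dP*1000 / ((L/D)*(rho*vel^2/2))
f = 205.65*1000 / ((755.60/0.39231)*(1000*2.2248^2/2))
f = 0.043143


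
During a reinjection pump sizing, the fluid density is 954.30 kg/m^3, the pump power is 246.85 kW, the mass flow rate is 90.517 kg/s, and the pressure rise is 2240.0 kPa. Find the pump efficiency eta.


eta = mdot * dP / (rho * P_pump)
eta = 90.517 * 2240.0 / (954.30 * 246.85)
eta = 0.86072


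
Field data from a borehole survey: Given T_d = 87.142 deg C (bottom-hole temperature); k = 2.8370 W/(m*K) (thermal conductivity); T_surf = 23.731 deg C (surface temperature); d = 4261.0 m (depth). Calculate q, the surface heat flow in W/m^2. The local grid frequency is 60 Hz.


Step 1: grad = (T_d - T_surf)/d * 1000 = (87.142 - 23.731)/4261.0 * 1000 = 14.88172 deg C/km
Step 2: q = k * grad / 1000 = 2.837 * 14.88172 / 1000 = 0.042219 W/m^2
q = 0.042219 W/m^2


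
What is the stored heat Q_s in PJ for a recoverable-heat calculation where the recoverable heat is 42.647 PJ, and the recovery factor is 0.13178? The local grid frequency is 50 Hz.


Q_s = Q_rec / RF
Q_s = 42.647 / 0.13178
Q_s = 323.62 PJ


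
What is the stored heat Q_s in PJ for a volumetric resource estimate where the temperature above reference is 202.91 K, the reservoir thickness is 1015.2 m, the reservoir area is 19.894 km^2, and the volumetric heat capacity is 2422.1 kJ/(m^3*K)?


Step 1: Vr = A*1e6*hr = 19.894*1e6*1015.2 = 2.019639e+10 m^3
Step 2: Q_s = Vr*rhoc*dT/1e12 = 2.019639e+10*2422.1*202.91/1e12 = 9925.9 PJ
Q_s = 9925.9 PJ


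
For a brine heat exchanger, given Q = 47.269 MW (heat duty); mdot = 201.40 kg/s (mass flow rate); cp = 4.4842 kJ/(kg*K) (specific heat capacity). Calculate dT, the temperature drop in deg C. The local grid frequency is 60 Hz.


dT = Q * 1000 / (mdot * cp)
dT = 47.269 * 1000 / (201.40 * 4.4842)
dT = 52.33979 K
Convert (temperature difference, 1 K = 1 deg C): 52.33979 K = 52.33979 deg C
dT = 52.340 deg C


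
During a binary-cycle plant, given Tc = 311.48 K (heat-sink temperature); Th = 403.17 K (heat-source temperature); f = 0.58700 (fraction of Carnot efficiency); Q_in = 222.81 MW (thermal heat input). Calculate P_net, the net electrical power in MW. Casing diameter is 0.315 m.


Step 1: eta = (1 - Tc/Th)*f = (1 - 311.48/403.17)*0.587 = 0.1334971
Step 2: P_net = eta * Q_in = 0.1334971 * 222.81 = 29.744 MW
P_net = 29.744 MW


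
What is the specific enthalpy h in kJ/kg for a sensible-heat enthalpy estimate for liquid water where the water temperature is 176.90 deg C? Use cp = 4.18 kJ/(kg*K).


h = cp * T
h = 4.18 * 176.90
h = 739.44 kJ/kg


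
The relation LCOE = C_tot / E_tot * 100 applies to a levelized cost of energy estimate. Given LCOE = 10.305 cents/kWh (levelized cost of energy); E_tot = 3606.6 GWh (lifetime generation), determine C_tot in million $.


C_tot = LCOE / 100 * E_tot
C_tot = 10.305 / 100 * 3606.6
C_tot = 371.66 million $


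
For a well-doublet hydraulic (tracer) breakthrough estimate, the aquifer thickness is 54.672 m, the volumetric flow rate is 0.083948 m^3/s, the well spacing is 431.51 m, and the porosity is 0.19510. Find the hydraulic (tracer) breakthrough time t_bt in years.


t_bt = pi * hr * phi * L^2 / (3 * Qv) / (365.25*86400)
t_bt = pi * 54.672 * 0.19510 * 431.51^2 / (3 * 0.083948) / (365.25*86400)
t_bt = 0.78509 years


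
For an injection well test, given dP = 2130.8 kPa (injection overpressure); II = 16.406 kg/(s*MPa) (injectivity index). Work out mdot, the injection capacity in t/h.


mdot = II * dP / 1000
mdot = 16.406 * 2130.8 / 1000
mdot = 34.95790 kg/s
Convert: 34.95790 kg/s * 3.6 = 125.85 t/h
mdot = 125.85 t/h


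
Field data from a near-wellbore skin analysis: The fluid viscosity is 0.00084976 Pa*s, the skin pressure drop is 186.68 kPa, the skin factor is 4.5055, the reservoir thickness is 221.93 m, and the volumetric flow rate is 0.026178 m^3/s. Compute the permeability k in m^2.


k = S*q*mu / (2*pi*dP_s*1000*hr)
k = 4.5055*0.026178*0.00084976 / (2*pi*186.68*1000*221.93)
k = 3.8502e-13 m^2


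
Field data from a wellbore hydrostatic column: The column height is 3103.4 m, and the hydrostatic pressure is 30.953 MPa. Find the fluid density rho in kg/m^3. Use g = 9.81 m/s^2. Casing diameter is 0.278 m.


rho = P * 1e6 / (g * h)
rho = 30.953 * 1e6 / (9.81 * 3103.4)
rho = 1016.7 kg/m^3


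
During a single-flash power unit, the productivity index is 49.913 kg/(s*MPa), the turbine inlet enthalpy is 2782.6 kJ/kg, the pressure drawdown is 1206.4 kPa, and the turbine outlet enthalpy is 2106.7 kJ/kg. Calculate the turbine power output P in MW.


Step 1: mdot = PI * dP / 1000 = 49.913 * 1206.4 / 1000 = 60.21504 kg/s
Step 2: P = mdot*(h_in - h_out)/1000 = 60.21504*(2782.6 - 2106.7)/1000 = 40.699 MW
P = 40.699 MW


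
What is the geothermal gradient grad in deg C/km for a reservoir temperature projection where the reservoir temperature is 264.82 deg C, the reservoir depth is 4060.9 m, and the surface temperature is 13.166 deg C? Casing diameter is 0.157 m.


grad = (T_res - T_surf) / d * 1000
grad = (264.82 - 13.166) / 4060.9 * 1000
grad = 61.970 deg C/km


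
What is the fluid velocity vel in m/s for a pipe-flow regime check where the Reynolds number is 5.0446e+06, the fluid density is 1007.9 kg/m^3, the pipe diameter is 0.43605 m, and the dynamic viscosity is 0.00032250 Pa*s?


vel = Re * mu / (rho * D)
vel = 5.0446e+06 * 0.00032250 / (1007.9 * 0.43605)
vel = 3.7017 m/s


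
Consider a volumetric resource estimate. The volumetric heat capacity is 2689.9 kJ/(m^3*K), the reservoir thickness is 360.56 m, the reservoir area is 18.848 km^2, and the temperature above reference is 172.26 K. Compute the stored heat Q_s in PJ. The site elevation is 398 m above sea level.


Step 1: Vr = A*1e6*hr = 18.848*1e6*360.56 = 6.795835e+09 m^3
Step 2: Q_s = Vr*rhoc*dT/1e12 = 6.795835e+09*2689.9*172.26/1e12 = 3148.9 PJ
Q_s = 3148.9 PJ


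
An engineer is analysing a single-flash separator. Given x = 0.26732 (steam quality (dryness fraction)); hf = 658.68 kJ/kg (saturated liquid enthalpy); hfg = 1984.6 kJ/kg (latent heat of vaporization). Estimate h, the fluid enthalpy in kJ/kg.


h = hf + x * hfg
h = 658.68 + 0.26732 * 1984.6
h = 1189.2 kJ/kg


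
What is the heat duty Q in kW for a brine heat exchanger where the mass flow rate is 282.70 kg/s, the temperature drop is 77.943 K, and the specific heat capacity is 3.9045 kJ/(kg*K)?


Q = mdot * cp * dT / 1000
Q = 282.70 * 3.9045 * 77.943 / 1000
Q = 86.03365 MW
Convert: 86.03365 MW * 1000.0 = 86034 kW
Q = 86034 kW


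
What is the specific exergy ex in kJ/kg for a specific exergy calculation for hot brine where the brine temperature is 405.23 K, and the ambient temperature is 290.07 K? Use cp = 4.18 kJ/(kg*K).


ex = cp * ((T_b - T_0) - T_0 * ln(T_b/T_0))
ex = 4.18 * ((405.23 - 290.07) - 290.07 * ln(405.23/290.07))
ex = 75.993 kJ/kg


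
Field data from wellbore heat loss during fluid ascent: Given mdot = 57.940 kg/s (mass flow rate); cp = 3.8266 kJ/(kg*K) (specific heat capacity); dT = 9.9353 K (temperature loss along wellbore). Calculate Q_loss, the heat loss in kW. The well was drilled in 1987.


Q_loss = mdot * cp * dT
Q_loss = 57.940 * 3.8266 * 9.9353
Q_loss = 2202.8 kW


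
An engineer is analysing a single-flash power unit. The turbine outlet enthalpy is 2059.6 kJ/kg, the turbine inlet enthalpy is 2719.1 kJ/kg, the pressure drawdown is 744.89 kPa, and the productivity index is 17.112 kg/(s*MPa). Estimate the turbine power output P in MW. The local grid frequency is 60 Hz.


Step 1: mdot = PI * dP / 1000 = 17.112 * 744.89 / 1000 = 12.74656 kg/s
Step 2: P = mdot*(h_in - h_out)/1000 = 12.74656*(2719.1 - 2059.6)/1000 = 8.4064 MW
P = 8.4064 MW


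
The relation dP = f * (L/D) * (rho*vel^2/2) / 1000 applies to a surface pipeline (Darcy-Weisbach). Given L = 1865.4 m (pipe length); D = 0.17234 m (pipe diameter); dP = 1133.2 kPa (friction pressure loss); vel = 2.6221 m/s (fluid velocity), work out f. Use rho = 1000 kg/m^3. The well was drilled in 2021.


f = dP*1000 / ((L/D)*(rho*vel^2/2))
f = 1133.2*1000 / ((1865.4/0.17234)*(1000*2.6221^2/2))
f = 0.030455


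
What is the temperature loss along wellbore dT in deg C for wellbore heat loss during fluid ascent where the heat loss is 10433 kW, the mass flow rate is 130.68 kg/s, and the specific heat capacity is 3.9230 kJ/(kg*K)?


dT = Q_loss / (mdot * cp)
dT = 10433 / (130.68 * 3.9230)
dT = 20.35081 K
Convert (temperature difference, 1 K = 1 deg C): 20.35081 K = 20.35081 deg C
dT = 20.351 deg C


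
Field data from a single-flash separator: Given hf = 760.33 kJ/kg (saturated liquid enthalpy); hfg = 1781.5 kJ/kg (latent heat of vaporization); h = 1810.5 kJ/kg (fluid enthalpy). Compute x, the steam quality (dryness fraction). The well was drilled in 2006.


x = (h - hf) / hfg
x = (1810.5 - 760.33) / 1781.5
x = 0.58949


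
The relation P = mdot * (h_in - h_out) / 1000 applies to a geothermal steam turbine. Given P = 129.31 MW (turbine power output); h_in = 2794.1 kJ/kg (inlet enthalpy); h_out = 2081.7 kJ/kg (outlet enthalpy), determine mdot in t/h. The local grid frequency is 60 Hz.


mdot = P * 1000 / (h_in - h_out)
mdot = 129.31 * 1000 / (2794.1 - 2081.7)
mdot = 181.5132 kg/s
Convert: 181.5132 kg/s * 3.6 = 653.45 t/h
mdot = 653.45 t/h


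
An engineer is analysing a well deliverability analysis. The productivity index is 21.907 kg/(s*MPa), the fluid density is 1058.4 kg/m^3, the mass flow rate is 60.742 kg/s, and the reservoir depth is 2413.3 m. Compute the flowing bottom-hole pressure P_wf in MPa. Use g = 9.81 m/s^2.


Step 1: P_i = rho*g*h/1e6 = 1058.4*9.81*2413.3/1e6 = 25.05706 MPa
Step 2: P_wf = P_i - mdot/PI = 25.05706 - 60.742/21.907 = 22.284 MPa
P_wf = 22.284 MPa


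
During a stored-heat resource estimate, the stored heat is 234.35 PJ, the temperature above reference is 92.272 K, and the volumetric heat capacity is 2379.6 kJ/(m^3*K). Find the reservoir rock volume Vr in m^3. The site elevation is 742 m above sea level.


Vr = Q_s * 1e12 / (rhoc * dT)
Vr = 234.35 * 1e12 / (2379.6 * 92.272)
Vr = 1.0673e+09 m^3


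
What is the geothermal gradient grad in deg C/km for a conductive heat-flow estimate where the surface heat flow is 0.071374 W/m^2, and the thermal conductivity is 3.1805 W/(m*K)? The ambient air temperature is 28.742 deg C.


grad = q * 1000 / k
grad = 0.071374 * 1000 / 3.1805
grad = 22.441 deg C/km


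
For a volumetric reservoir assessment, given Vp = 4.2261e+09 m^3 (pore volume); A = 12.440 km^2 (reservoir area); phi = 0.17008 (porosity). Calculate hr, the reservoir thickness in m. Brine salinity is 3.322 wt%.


hr = Vp / (A * 1e6 * phi)
hr = 4.2261e+09 / (12.440 * 1e6 * 0.17008)
hr = 1997.4 m


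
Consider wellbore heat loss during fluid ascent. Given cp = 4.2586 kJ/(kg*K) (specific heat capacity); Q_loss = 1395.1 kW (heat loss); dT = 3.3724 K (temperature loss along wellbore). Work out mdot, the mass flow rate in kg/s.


mdot = Q_loss / (cp * dT)
mdot = 1395.1 / (4.2586 * 3.3724)
mdot = 97.140 kg/s


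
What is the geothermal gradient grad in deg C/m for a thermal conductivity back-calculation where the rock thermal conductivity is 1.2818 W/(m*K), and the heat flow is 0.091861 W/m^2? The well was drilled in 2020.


grad = q / k * 1000
grad = 0.091861 / 1.2818 * 1000
grad = 71.66563 deg C/km
Convert: 71.66563 deg C/km * 0.001 = 0.071666 deg C/m
grad = 0.071666 deg C/m


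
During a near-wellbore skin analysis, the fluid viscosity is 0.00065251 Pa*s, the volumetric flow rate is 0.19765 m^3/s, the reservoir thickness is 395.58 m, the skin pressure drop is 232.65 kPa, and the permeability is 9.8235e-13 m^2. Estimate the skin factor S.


S = dP_s * 1000 * 2*pi*k*hr / (q*mu)
S = 232.65 * 1000 * 2*pi*9.8235e-13*395.58 / (0.19765*0.00065251)
S = 4.4045
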